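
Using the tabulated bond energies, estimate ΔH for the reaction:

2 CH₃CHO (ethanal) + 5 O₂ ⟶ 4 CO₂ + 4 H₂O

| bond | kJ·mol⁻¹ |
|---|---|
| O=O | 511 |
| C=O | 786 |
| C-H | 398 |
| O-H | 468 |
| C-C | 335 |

ΔH ≈ −2051 kJ

Bonds broken (reactants):
  C-C: 2 × 335 = 670
  C-H: 8 × 398 = 3184
  C=O: 2 × 786 = 1572
  O=O: 5 × 511 = 2555
  Σ(broken) = 7981 kJ
Bonds formed (products):
  C=O: 8 × 786 = 6288
  O-H: 8 × 468 = 3744
  Σ(formed) = 10032 kJ
ΔH = Σ(broken) − Σ(formed) = 7981 − 10032 = −2051 kJ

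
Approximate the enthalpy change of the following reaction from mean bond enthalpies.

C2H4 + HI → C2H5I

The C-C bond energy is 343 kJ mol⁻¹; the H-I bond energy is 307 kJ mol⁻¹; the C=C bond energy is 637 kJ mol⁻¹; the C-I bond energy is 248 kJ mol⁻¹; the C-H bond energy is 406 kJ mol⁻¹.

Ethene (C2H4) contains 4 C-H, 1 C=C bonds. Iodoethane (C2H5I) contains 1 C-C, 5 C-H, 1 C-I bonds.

ΔH ≈ −53 kJ

Bonds broken (reactants):
  C-H: 4 × 406 = 1624
  C=C: 1 × 637 = 637
  H-I: 1 × 307 = 307
  Σ(broken) = 2568 kJ
Bonds formed (products):
  C-C: 1 × 343 = 343
  C-H: 5 × 406 = 2030
  C-I: 1 × 248 = 248
  Σ(formed) = 2621 kJ
ΔH = Σ(broken) − Σ(formed) = 2568 − 2621 = −53 kJ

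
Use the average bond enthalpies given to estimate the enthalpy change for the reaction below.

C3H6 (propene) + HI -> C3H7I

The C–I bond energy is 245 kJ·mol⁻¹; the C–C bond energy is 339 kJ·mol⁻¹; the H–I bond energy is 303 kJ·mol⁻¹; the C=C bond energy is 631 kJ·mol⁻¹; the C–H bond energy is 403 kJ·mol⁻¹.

ΔH ≈ −53 kJ

Bonds broken (reactants):
  C–C: 1 × 339 = 339
  C–H: 6 × 403 = 2418
  C=C: 1 × 631 = 631
  H–I: 1 × 303 = 303
  Σ(broken) = 3691 kJ
Bonds formed (products):
  C–C: 2 × 339 = 678
  C–H: 7 × 403 = 2821
  C–I: 1 × 245 = 245
  Σ(formed) = 3744 kJ
ΔH = Σ(broken) − Σ(formed) = 3691 − 3744 = −53 kJ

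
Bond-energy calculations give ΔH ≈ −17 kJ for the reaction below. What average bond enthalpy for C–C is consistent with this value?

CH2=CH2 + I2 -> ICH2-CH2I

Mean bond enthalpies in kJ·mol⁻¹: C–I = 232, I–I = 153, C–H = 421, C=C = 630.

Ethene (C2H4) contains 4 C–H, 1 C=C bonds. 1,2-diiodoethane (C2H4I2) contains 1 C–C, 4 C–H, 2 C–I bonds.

Let D be the C–C bond energy.
Σ(broken) = 4×421 + 1×630 + 1×153 = 2467
Σ(formed) = 1×D + 4×421 + 2×232 = 2148 + D
ΔH = Σ(broken) − Σ(formed) = (2467) − (2148 + D) = +319 − D
Setting this equal to −17 kJ gives D = 336 kJ/mol.

D(C–C) ≈ 336 kJ/mol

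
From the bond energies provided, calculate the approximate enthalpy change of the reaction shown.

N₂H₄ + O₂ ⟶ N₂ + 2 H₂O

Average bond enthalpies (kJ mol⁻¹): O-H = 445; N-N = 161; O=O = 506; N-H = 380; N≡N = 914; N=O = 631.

ΔH ≈ −507 kJ

Bonds broken (reactants):
  N-H: 4 × 380 = 1520
  N-N: 1 × 161 = 161
  O=O: 1 × 506 = 506
  Σ(broken) = 2187 kJ
Bonds formed (products):
  N≡N: 1 × 914 = 914
  O-H: 4 × 445 = 1780
  Σ(formed) = 2694 kJ
ΔH = Σ(broken) − Σ(formed) = 2187 − 2694 = −507 kJ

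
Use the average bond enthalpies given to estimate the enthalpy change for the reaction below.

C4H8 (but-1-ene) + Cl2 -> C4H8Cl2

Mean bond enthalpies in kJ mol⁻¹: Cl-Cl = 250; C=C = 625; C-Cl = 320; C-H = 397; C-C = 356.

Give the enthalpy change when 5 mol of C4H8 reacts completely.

Bonds broken (reactants):
  C-C: 2 × 356 = 712
  C-H: 8 × 397 = 3176
  C=C: 1 × 625 = 625
  Cl-Cl: 1 × 250 = 250
  Σ(broken) = 4763 kJ
Bonds formed (products):
  C-C: 3 × 356 = 1068
  C-Cl: 2 × 320 = 640
  C-H: 8 × 397 = 3176
  Σ(formed) = 4884 kJ
ΔH = Σ(broken) − Σ(formed) = 4763 − 4884 = −121 kJ
For 5× the reaction as written: 5 × (−121) = −605 kJ

ΔH = −605 kJ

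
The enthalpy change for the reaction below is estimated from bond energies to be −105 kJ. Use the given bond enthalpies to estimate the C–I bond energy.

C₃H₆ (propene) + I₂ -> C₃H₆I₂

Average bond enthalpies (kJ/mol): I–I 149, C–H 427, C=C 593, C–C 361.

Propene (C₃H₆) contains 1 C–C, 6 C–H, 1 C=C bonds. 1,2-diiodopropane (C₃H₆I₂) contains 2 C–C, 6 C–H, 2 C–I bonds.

Let D be the C–I bond energy.
Σ(broken) = 1×361 + 6×427 + 1×593 + 1×149 = 3665
Σ(formed) = 2×361 + 6×427 + 2×D = 3284 + 2D
ΔH = Σ(broken) − Σ(formed) = (3665) − (3284 + 2D) = +381 − 2D
Setting this equal to −105 kJ gives 2D = 486, so D = 243 kJ/mol.

D(C–I) ≈ 243 kJ/mol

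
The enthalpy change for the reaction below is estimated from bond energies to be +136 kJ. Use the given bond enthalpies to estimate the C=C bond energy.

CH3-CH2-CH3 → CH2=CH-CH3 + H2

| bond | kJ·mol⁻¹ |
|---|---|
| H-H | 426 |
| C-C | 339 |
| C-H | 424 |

D(C=C) ≈ 625 kJ/mol

Let D be the C=C bond energy.
Σ(broken) = 2×339 + 8×424 = 4070
Σ(formed) = 1×339 + 6×424 + 1×D + 1×426 = 3309 + D
ΔH = Σ(broken) − Σ(formed) = (4070) − (3309 + D) = +761 − D
Setting this equal to +136 kJ gives D = 625 kJ/mol.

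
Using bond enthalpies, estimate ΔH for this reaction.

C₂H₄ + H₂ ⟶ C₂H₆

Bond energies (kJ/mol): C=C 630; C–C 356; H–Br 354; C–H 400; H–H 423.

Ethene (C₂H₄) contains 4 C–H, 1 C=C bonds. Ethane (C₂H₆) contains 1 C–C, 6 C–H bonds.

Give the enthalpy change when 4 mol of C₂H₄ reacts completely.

ΔH = −412 kJ

Bonds broken (reactants):
  C–H: 4 × 400 = 1600
  C=C: 1 × 630 = 630
  H–H: 1 × 423 = 423
  Σ(broken) = 2653 kJ
Bonds formed (products):
  C–C: 1 × 356 = 356
  C–H: 6 × 400 = 2400
  Σ(formed) = 2756 kJ
ΔH = Σ(broken) − Σ(formed) = 2653 − 2756 = −103 kJ
For 4× the reaction as written: 4 × (−103) = −412 kJ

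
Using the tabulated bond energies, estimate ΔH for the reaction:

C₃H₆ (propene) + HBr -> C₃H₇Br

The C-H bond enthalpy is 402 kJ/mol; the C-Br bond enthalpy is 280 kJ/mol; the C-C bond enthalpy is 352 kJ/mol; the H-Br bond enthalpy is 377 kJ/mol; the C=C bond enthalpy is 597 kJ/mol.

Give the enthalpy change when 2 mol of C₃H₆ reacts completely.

Bonds broken (reactants):
  C-C: 1 × 352 = 352
  C-H: 6 × 402 = 2412
  C=C: 1 × 597 = 597
  H-Br: 1 × 377 = 377
  Σ(broken) = 3738 kJ
Bonds formed (products):
  C-Br: 1 × 280 = 280
  C-C: 2 × 352 = 704
  C-H: 7 × 402 = 2814
  Σ(formed) = 3798 kJ
ΔH = Σ(broken) − Σ(formed) = 3738 − 3798 = −60 kJ
For 2× the reaction as written: 2 × (−60) = −120 kJ

ΔH = −120 kJ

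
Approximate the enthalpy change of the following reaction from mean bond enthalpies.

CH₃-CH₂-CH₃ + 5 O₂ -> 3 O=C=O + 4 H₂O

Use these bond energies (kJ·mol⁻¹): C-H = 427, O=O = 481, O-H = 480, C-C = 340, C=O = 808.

Bonds broken (reactants):
  C-C: 2 × 340 = 680
  C-H: 8 × 427 = 3416
  O=O: 5 × 481 = 2405
  Σ(broken) = 6501 kJ
Bonds formed (products):
  C=O: 6 × 808 = 4848
  O-H: 8 × 480 = 3840
  Σ(formed) = 8688 kJ
ΔH = Σ(broken) − Σ(formed) = 6501 − 8688 = −2187 kJ

ΔH ≈ −2187 kJ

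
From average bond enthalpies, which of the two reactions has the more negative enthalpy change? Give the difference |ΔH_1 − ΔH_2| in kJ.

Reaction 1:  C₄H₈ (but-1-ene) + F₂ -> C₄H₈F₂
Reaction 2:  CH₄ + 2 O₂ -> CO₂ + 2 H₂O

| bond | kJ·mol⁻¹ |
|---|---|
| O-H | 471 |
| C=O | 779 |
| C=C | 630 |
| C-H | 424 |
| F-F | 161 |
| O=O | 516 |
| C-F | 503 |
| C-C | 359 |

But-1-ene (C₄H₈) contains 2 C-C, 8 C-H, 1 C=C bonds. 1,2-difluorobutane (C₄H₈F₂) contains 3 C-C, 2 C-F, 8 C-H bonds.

Reaction 2, by 140 kJ

Reaction 1:
  Bonds broken (reactants):
    C-C: 2 × 359 = 718
    C-H: 8 × 424 = 3392
    C=C: 1 × 630 = 630
    F-F: 1 × 161 = 161
    Σ(broken) = 4901 kJ
  Bonds formed (products):
    C-C: 3 × 359 = 1077
    C-F: 2 × 503 = 1006
    C-H: 8 × 424 = 3392
    Σ(formed) = 5475 kJ
  ΔH_1 = 4901 − 5475 = −574 kJ
Reaction 2:
  Bonds broken (reactants):
    C-H: 4 × 424 = 1696
    O=O: 2 × 516 = 1032
    Σ(broken) = 2728 kJ
  Bonds formed (products):
    C=O: 2 × 779 = 1558
    O-H: 4 × 471 = 1884
    Σ(formed) = 3442 kJ
  ΔH_2 = 2728 − 3442 = −714 kJ
ΔH_1 − ΔH_2 = +140 kJ, so reaction 2 has the more negative ΔH; |ΔH_1 − ΔH_2| = 140 kJ.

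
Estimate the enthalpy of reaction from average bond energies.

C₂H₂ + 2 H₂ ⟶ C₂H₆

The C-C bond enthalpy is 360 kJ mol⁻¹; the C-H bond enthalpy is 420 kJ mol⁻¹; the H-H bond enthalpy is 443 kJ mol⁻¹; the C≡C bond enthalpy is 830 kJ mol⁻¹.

Bonds broken (reactants):
  C≡C: 1 × 830 = 830
  C-H: 2 × 420 = 840
  H-H: 2 × 443 = 886
  Σ(broken) = 2556 kJ
Bonds formed (products):
  C-C: 1 × 360 = 360
  C-H: 6 × 420 = 2520
  Σ(formed) = 2880 kJ
ΔH = Σ(broken) − Σ(formed) = 2556 − 2880 = −324 kJ

ΔH ≈ −324 kJ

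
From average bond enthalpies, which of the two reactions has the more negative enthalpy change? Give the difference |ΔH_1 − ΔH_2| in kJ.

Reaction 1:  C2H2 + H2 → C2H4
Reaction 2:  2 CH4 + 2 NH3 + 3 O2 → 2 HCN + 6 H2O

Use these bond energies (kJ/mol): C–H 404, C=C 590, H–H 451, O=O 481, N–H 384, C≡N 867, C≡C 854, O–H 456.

Reaction 1:
  Bonds broken (reactants):
    C≡C: 1 × 854 = 854
    C–H: 2 × 404 = 808
    H–H: 1 × 451 = 451
    Σ(broken) = 2113 kJ
  Bonds formed (products):
    C–H: 4 × 404 = 1616
    C=C: 1 × 590 = 590
    Σ(formed) = 2206 kJ
  ΔH_1 = 2113 − 2206 = −93 kJ
Reaction 2:
  Bonds broken (reactants):
    C–H: 8 × 404 = 3232
    N–H: 6 × 384 = 2304
    O=O: 3 × 481 = 1443
    Σ(broken) = 6979 kJ
  Bonds formed (products):
    C≡N: 2 × 867 = 1734
    C–H: 2 × 404 = 808
    O–H: 12 × 456 = 5472
    Σ(formed) = 8014 kJ
  ΔH_2 = 6979 − 8014 = −1035 kJ
ΔH_1 − ΔH_2 = +942 kJ, so reaction 2 has the more negative ΔH; |ΔH_1 − ΔH_2| = 942 kJ.

Reaction 2, by 942 kJ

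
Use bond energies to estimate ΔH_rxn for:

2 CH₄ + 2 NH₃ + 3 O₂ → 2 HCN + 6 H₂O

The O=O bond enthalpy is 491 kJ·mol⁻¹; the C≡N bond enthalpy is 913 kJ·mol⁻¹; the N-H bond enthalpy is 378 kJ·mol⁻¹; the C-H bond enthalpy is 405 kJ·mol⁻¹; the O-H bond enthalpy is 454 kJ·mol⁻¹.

Bonds broken (reactants):
  C-H: 8 × 405 = 3240
  N-H: 6 × 378 = 2268
  O=O: 3 × 491 = 1473
  Σ(broken) = 6981 kJ
Bonds formed (products):
  C≡N: 2 × 913 = 1826
  C-H: 2 × 405 = 810
  O-H: 12 × 454 = 5448
  Σ(formed) = 8084 kJ
ΔH = Σ(broken) − Σ(formed) = 6981 − 8084 = −1103 kJ

ΔH ≈ −1103 kJ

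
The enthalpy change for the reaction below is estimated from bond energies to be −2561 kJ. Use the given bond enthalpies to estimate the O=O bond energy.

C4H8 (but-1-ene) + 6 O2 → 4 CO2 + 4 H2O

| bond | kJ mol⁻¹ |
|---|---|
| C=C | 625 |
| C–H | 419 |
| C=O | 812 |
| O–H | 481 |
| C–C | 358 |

D(O=O) ≈ 515 kJ/mol

Let D be the O=O bond energy.
Σ(broken) = 2×358 + 8×419 + 1×625 + 6×D = 4693 + 6D
Σ(formed) = 8×812 + 8×481 = 10344
ΔH = Σ(broken) − Σ(formed) = (4693 + 6D) − (10344) = −5651 + 6D
Setting this equal to −2561 kJ gives 6D = 3090, so D = 515 kJ/mol.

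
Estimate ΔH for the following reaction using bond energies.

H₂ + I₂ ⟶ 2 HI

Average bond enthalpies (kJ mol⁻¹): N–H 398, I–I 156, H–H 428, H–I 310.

Bonds broken (reactants):
  H–H: 1 × 428 = 428
  I–I: 1 × 156 = 156
  Σ(broken) = 584 kJ
Bonds formed (products):
  H–I: 2 × 310 = 620
  Σ(formed) = 620 kJ
ΔH = Σ(broken) − Σ(formed) = 584 − 620 = −36 kJ

ΔH ≈ −36 kJ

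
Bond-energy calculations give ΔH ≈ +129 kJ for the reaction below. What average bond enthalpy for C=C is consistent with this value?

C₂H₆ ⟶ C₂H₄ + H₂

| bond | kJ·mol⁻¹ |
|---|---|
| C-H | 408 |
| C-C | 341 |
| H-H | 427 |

D(C=C) ≈ 601 kJ/mol

Let D be the C=C bond energy.
Σ(broken) = 1×341 + 6×408 = 2789
Σ(formed) = 4×408 + 1×D + 1×427 = 2059 + D
ΔH = Σ(broken) − Σ(formed) = (2789) − (2059 + D) = +730 − D
Setting this equal to +129 kJ gives D = 601 kJ/mol.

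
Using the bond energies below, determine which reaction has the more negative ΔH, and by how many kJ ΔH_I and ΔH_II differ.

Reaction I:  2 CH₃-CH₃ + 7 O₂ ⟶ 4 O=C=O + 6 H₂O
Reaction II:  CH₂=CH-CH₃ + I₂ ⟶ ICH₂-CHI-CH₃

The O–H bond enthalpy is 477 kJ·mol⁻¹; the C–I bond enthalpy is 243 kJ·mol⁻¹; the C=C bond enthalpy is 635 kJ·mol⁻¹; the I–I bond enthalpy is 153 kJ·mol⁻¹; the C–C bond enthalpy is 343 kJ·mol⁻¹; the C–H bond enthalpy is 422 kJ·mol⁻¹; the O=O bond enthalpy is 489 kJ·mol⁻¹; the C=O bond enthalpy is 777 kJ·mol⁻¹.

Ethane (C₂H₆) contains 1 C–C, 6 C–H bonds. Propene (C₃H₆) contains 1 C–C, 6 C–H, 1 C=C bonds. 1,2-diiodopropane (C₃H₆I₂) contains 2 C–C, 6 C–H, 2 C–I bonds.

Reaction I, by 2726 kJ

Reaction I:
  Bonds broken (reactants):
    C–C: 2 × 343 = 686
    C–H: 12 × 422 = 5064
    O=O: 7 × 489 = 3423
    Σ(broken) = 9173 kJ
  Bonds formed (products):
    C=O: 8 × 777 = 6216
    O–H: 12 × 477 = 5724
    Σ(formed) = 11940 kJ
  ΔH_I = 9173 − 11940 = −2767 kJ
Reaction II:
  Bonds broken (reactants):
    C–C: 1 × 343 = 343
    C–H: 6 × 422 = 2532
    C=C: 1 × 635 = 635
    I–I: 1 × 153 = 153
    Σ(broken) = 3663 kJ
  Bonds formed (products):
    C–C: 2 × 343 = 686
    C–H: 6 × 422 = 2532
    C–I: 2 × 243 = 486
    Σ(formed) = 3704 kJ
  ΔH_II = 3663 − 3704 = −41 kJ
ΔH_I − ΔH_II = −2726 kJ, so reaction I has the more negative ΔH; |ΔH_I − ΔH_II| = 2726 kJ.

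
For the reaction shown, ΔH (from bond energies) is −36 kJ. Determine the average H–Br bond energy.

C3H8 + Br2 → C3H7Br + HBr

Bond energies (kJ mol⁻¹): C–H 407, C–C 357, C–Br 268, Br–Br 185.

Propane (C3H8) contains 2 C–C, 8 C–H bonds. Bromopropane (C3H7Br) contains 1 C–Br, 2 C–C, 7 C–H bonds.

Let D be the H–Br bond energy.
Σ(broken) = 1×185 + 2×357 + 8×407 = 4155
Σ(formed) = 1×268 + 2×357 + 7×407 + 1×D = 3831 + D
ΔH = Σ(broken) − Σ(formed) = (4155) − (3831 + D) = +324 − D
Setting this equal to −36 kJ gives D = 360 kJ/mol.

D(H–Br) ≈ 360 kJ/mol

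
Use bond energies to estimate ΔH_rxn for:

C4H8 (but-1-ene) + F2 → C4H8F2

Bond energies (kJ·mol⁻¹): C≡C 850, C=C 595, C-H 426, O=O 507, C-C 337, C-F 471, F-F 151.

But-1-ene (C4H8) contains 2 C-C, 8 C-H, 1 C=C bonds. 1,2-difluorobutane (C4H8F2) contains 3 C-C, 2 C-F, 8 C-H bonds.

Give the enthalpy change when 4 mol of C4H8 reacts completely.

Bonds broken (reactants):
  C-C: 2 × 337 = 674
  C-H: 8 × 426 = 3408
  C=C: 1 × 595 = 595
  F-F: 1 × 151 = 151
  Σ(broken) = 4828 kJ
Bonds formed (products):
  C-C: 3 × 337 = 1011
  C-F: 2 × 471 = 942
  C-H: 8 × 426 = 3408
  Σ(formed) = 5361 kJ
ΔH = Σ(broken) − Σ(formed) = 4828 − 5361 = −533 kJ
For 4× the reaction as written: 4 × (−533) = −2132 kJ

ΔH = −2132 kJ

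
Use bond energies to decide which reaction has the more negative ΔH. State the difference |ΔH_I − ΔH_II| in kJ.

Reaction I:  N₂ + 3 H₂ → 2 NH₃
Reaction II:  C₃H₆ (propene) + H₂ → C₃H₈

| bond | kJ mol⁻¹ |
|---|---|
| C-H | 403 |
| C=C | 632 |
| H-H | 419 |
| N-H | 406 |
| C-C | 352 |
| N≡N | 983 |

Reaction I:
  Bonds broken (reactants):
    H-H: 3 × 419 = 1257
    N≡N: 1 × 983 = 983
    Σ(broken) = 2240 kJ
  Bonds formed (products):
    N-H: 6 × 406 = 2436
    Σ(formed) = 2436 kJ
  ΔH_I = 2240 − 2436 = −196 kJ
Reaction II:
  Bonds broken (reactants):
    C-C: 1 × 352 = 352
    C-H: 6 × 403 = 2418
    C=C: 1 × 632 = 632
    H-H: 1 × 419 = 419
    Σ(broken) = 3821 kJ
  Bonds formed (products):
    C-C: 2 × 352 = 704
    C-H: 8 × 403 = 3224
    Σ(formed) = 3928 kJ
  ΔH_II = 3821 − 3928 = −107 kJ
ΔH_I − ΔH_II = −89 kJ, so reaction I has the more negative ΔH; |ΔH_I − ΔH_II| = 89 kJ.

Reaction I, by 89 kJ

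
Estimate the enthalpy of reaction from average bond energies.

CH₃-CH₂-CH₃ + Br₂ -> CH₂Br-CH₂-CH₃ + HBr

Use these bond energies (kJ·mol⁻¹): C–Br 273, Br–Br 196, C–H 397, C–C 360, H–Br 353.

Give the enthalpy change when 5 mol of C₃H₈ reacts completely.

ΔH = −165 kJ

Bonds broken (reactants):
  Br–Br: 1 × 196 = 196
  C–C: 2 × 360 = 720
  C–H: 8 × 397 = 3176
  Σ(broken) = 4092 kJ
Bonds formed (products):
  C–Br: 1 × 273 = 273
  C–C: 2 × 360 = 720
  C–H: 7 × 397 = 2779
  H–Br: 1 × 353 = 353
  Σ(formed) = 4125 kJ
ΔH = Σ(broken) − Σ(formed) = 4092 − 4125 = −33 kJ
For 5× the reaction as written: 5 × (−33) = −165 kJ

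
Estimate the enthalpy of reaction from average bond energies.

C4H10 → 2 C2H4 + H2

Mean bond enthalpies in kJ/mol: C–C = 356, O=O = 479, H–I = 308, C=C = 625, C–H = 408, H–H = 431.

Bonds broken (reactants):
  C–C: 3 × 356 = 1068
  C–H: 10 × 408 = 4080
  Σ(broken) = 5148 kJ
Bonds formed (products):
  C–H: 8 × 408 = 3264
  C=C: 2 × 625 = 1250
  H–H: 1 × 431 = 431
  Σ(formed) = 4945 kJ
ΔH = Σ(broken) − Σ(formed) = 5148 − 4945 = +203 kJ

ΔH ≈ +203 kJ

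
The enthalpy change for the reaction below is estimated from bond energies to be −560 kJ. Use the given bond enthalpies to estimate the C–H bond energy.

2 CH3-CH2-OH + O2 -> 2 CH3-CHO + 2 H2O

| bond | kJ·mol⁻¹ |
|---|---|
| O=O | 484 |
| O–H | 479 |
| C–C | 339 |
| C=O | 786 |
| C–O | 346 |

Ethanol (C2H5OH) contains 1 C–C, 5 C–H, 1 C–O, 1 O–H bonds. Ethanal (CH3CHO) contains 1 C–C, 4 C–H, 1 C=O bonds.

D(C–H) ≈ 397 kJ/mol

Let D be the C–H bond energy.
Σ(broken) = 2×339 + 10×D + 2×346 + 2×479 + 1×484 = 2812 + 10D
Σ(formed) = 2×339 + 8×D + 2×786 + 4×479 = 4166 + 8D
ΔH = Σ(broken) − Σ(formed) = (2812 + 10D) − (4166 + 8D) = −1354 + 2D
Setting this equal to −560 kJ gives 2D = 794, so D = 397 kJ/mol.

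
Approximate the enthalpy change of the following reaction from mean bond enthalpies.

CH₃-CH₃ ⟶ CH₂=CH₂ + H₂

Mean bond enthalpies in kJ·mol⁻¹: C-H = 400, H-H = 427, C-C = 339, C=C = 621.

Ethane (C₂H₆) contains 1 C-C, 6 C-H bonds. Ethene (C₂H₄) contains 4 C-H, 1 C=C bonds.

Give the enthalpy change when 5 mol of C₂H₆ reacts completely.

ΔH = +455 kJ

Bonds broken (reactants):
  C-C: 1 × 339 = 339
  C-H: 6 × 400 = 2400
  Σ(broken) = 2739 kJ
Bonds formed (products):
  C-H: 4 × 400 = 1600
  C=C: 1 × 621 = 621
  H-H: 1 × 427 = 427
  Σ(formed) = 2648 kJ
ΔH = Σ(broken) − Σ(formed) = 2739 − 2648 = +91 kJ
For 5× the reaction as written: 5 × (+91) = +455 kJ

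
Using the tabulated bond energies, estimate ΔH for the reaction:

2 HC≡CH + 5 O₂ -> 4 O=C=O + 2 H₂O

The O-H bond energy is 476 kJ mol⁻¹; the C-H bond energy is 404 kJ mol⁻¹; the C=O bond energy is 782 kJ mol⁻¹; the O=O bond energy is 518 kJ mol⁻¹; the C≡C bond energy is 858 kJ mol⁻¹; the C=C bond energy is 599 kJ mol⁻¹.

ΔH ≈ −2238 kJ

Bonds broken (reactants):
  C≡C: 2 × 858 = 1716
  C-H: 4 × 404 = 1616
  O=O: 5 × 518 = 2590
  Σ(broken) = 5922 kJ
Bonds formed (products):
  C=O: 8 × 782 = 6256
  O-H: 4 × 476 = 1904
  Σ(formed) = 8160 kJ
ΔH = Σ(broken) − Σ(formed) = 5922 − 8160 = −2238 kJ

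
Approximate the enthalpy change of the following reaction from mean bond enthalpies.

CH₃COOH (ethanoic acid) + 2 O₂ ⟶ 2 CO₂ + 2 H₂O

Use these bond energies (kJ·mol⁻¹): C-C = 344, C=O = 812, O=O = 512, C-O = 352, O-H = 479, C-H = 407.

Bonds broken (reactants):
  C-C: 1 × 344 = 344
  C-H: 3 × 407 = 1221
  C-O: 1 × 352 = 352
  C=O: 1 × 812 = 812
  O-H: 1 × 479 = 479
  O=O: 2 × 512 = 1024
  Σ(broken) = 4232 kJ
Bonds formed (products):
  C=O: 4 × 812 = 3248
  O-H: 4 × 479 = 1916
  Σ(formed) = 5164 kJ
ΔH = Σ(broken) − Σ(formed) = 4232 − 5164 = −932 kJ

ΔH ≈ −932 kJ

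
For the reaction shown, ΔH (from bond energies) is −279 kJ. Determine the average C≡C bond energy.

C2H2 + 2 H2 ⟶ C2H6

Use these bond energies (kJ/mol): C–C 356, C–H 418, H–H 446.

Let D be the C≡C bond energy.
Σ(broken) = 1×D + 2×418 + 2×446 = 1728 + D
Σ(formed) = 1×356 + 6×418 = 2864
ΔH = Σ(broken) − Σ(formed) = (1728 + D) − (2864) = −1136 + D
Setting this equal to −279 kJ gives D = 857 kJ/mol.

D(C≡C) ≈ 857 kJ/mol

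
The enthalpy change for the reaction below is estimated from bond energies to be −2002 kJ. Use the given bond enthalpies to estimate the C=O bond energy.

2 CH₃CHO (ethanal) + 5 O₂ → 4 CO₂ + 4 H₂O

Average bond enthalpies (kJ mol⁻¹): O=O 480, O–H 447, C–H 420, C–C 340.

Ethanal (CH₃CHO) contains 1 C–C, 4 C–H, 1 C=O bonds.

D(C=O) ≈ 811 kJ/mol

Let D be the C=O bond energy.
Σ(broken) = 2×340 + 8×420 + 2×D + 5×480 = 6440 + 2D
Σ(formed) = 8×D + 8×447 = 3576 + 8D
ΔH = Σ(broken) − Σ(formed) = (6440 + 2D) − (3576 + 8D) = +2864 − 6D
Setting this equal to −2002 kJ gives 6D = 4866, so D = 811 kJ/mol.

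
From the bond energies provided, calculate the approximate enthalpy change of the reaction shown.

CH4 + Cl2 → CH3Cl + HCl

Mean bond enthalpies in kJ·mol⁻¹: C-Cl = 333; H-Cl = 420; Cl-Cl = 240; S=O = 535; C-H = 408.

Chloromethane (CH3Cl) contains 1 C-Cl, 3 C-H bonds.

Bonds broken (reactants):
  C-H: 4 × 408 = 1632
  Cl-Cl: 1 × 240 = 240
  Σ(broken) = 1872 kJ
Bonds formed (products):
  C-Cl: 1 × 333 = 333
  C-H: 3 × 408 = 1224
  H-Cl: 1 × 420 = 420
  Σ(formed) = 1977 kJ
ΔH = Σ(broken) − Σ(formed) = 1872 − 1977 = −105 kJ

ΔH ≈ −105 kJ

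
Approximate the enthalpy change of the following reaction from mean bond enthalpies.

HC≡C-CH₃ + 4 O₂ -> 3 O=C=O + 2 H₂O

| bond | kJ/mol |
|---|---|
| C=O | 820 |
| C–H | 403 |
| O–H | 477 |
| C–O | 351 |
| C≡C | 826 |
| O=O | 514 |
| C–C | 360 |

ΔH ≈ −1974 kJ

Bonds broken (reactants):
  C≡C: 1 × 826 = 826
  C–C: 1 × 360 = 360
  C–H: 4 × 403 = 1612
  O=O: 4 × 514 = 2056
  Σ(broken) = 4854 kJ
Bonds formed (products):
  C=O: 6 × 820 = 4920
  O–H: 4 × 477 = 1908
  Σ(formed) = 6828 kJ
ΔH = Σ(broken) − Σ(formed) = 4854 − 6828 = −1974 kJ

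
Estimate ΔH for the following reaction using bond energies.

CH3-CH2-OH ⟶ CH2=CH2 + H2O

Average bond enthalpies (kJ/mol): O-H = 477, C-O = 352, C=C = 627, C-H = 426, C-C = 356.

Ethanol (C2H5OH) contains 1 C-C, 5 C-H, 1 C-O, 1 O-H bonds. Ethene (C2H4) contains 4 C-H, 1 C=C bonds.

ΔH ≈ +30 kJ

Bonds broken (reactants):
  C-C: 1 × 356 = 356
  C-H: 5 × 426 = 2130
  C-O: 1 × 352 = 352
  O-H: 1 × 477 = 477
  Σ(broken) = 3315 kJ
Bonds formed (products):
  C-H: 4 × 426 = 1704
  C=C: 1 × 627 = 627
  O-H: 2 × 477 = 954
  Σ(formed) = 3285 kJ
ΔH = Σ(broken) − Σ(formed) = 3315 − 3285 = +30 kJ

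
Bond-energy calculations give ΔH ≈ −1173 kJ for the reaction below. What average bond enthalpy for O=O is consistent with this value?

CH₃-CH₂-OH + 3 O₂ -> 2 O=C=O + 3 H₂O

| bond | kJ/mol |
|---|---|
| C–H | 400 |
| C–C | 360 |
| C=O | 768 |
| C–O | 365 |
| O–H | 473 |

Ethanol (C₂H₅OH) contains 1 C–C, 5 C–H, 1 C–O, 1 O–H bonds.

D(O=O) ≈ 513 kJ/mol

Let D be the O=O bond energy.
Σ(broken) = 1×360 + 5×400 + 1×365 + 1×473 + 3×D = 3198 + 3D
Σ(formed) = 4×768 + 6×473 = 5910
ΔH = Σ(broken) − Σ(formed) = (3198 + 3D) − (5910) = −2712 + 3D
Setting this equal to −1173 kJ gives 3D = 1539, so D = 513 kJ/mol.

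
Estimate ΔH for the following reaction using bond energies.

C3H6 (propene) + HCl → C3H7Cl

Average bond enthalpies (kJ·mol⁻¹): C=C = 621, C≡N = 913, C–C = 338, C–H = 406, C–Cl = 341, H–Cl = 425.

Bonds broken (reactants):
  C–C: 1 × 338 = 338
  C–H: 6 × 406 = 2436
  C=C: 1 × 621 = 621
  H–Cl: 1 × 425 = 425
  Σ(broken) = 3820 kJ
Bonds formed (products):
  C–C: 2 × 338 = 676
  C–Cl: 1 × 341 = 341
  C–H: 7 × 406 = 2842
  Σ(formed) = 3859 kJ
ΔH = Σ(broken) − Σ(formed) = 3820 − 3859 = −39 kJ

ΔH ≈ −39 kJ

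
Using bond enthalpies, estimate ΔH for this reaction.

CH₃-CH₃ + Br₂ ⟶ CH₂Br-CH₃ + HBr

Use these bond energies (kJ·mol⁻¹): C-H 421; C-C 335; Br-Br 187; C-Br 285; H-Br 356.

ΔH ≈ −33 kJ

Bonds broken (reactants):
  Br-Br: 1 × 187 = 187
  C-C: 1 × 335 = 335
  C-H: 6 × 421 = 2526
  Σ(broken) = 3048 kJ
Bonds formed (products):
  C-Br: 1 × 285 = 285
  C-C: 1 × 335 = 335
  C-H: 5 × 421 = 2105
  H-Br: 1 × 356 = 356
  Σ(formed) = 3081 kJ
ΔH = Σ(broken) − Σ(formed) = 3048 − 3081 = −33 kJ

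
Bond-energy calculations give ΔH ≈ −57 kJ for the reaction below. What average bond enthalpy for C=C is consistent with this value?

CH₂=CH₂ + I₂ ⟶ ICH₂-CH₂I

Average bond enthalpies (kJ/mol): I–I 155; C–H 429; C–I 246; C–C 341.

Let D be the C=C bond energy.
Σ(broken) = 4×429 + 1×D + 1×155 = 1871 + D
Σ(formed) = 1×341 + 4×429 + 2×246 = 2549
ΔH = Σ(broken) − Σ(formed) = (1871 + D) − (2549) = −678 + D
Setting this equal to −57 kJ gives D = 621 kJ/mol.

D(C=C) ≈ 621 kJ/mol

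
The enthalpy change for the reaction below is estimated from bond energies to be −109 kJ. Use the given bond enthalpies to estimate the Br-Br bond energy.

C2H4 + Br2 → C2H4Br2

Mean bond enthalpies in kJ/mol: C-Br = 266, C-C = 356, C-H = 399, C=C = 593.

Let D be the Br-Br bond energy.
Σ(broken) = 1×D + 4×399 + 1×593 = 2189 + D
Σ(formed) = 2×266 + 1×356 + 4×399 = 2484
ΔH = Σ(broken) − Σ(formed) = (2189 + D) − (2484) = −295 + D
Setting this equal to −109 kJ gives D = 186 kJ/mol.

D(Br-Br) ≈ 186 kJ/mol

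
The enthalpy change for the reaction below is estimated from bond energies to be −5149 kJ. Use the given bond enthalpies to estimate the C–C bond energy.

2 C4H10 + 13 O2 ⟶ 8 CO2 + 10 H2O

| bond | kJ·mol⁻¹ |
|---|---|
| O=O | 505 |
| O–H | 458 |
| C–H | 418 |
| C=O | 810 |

Let D be the C–C bond energy.
Σ(broken) = 6×D + 20×418 + 13×505 = 14925 + 6D
Σ(formed) = 16×810 + 20×458 = 22120
ΔH = Σ(broken) − Σ(formed) = (14925 + 6D) − (22120) = −7195 + 6D
Setting this equal to −5149 kJ gives 6D = 2046, so D = 341 kJ/mol.

D(C–C) ≈ 341 kJ/mol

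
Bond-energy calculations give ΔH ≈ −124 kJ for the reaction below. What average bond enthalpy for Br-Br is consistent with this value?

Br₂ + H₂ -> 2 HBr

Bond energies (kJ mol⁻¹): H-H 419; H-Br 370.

Let D be the Br-Br bond energy.
Σ(broken) = 1×D + 1×419 = 419 + D
Σ(formed) = 2×370 = 740
ΔH = Σ(broken) − Σ(formed) = (419 + D) − (740) = −321 + D
Setting this equal to −124 kJ gives D = 197 kJ/mol.

D(Br-Br) ≈ 197 kJ/mol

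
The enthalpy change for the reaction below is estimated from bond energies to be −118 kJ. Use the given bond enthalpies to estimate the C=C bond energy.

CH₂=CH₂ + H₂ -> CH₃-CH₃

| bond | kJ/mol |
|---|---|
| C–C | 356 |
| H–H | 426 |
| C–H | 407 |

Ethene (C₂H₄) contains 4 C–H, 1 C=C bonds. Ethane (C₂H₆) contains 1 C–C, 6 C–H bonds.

Let D be the C=C bond energy.
Σ(broken) = 4×407 + 1×D + 1×426 = 2054 + D
Σ(formed) = 1×356 + 6×407 = 2798
ΔH = Σ(broken) − Σ(formed) = (2054 + D) − (2798) = −744 + D
Setting this equal to −118 kJ gives D = 626 kJ/mol.

D(C=C) ≈ 626 kJ/mol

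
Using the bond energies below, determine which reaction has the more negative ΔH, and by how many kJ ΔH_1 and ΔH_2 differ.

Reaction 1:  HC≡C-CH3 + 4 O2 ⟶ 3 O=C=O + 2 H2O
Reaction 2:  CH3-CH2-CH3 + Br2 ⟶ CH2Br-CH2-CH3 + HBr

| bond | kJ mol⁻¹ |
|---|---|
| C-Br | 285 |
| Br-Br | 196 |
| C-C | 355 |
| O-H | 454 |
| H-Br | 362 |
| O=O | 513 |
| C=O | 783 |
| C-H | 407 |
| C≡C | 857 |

Reaction 1, by 1578 kJ

Reaction 1:
  Bonds broken (reactants):
    C≡C: 1 × 857 = 857
    C-C: 1 × 355 = 355
    C-H: 4 × 407 = 1628
    O=O: 4 × 513 = 2052
    Σ(broken) = 4892 kJ
  Bonds formed (products):
    C=O: 6 × 783 = 4698
    O-H: 4 × 454 = 1816
    Σ(formed) = 6514 kJ
  ΔH_1 = 4892 − 6514 = −1622 kJ
Reaction 2:
  Bonds broken (reactants):
    Br-Br: 1 × 196 = 196
    C-C: 2 × 355 = 710
    C-H: 8 × 407 = 3256
    Σ(broken) = 4162 kJ
  Bonds formed (products):
    C-Br: 1 × 285 = 285
    C-C: 2 × 355 = 710
    C-H: 7 × 407 = 2849
    H-Br: 1 × 362 = 362
    Σ(formed) = 4206 kJ
  ΔH_2 = 4162 − 4206 = −44 kJ
ΔH_1 − ΔH_2 = −1578 kJ, so reaction 1 has the more negative ΔH; |ΔH_1 − ΔH_2| = 1578 kJ.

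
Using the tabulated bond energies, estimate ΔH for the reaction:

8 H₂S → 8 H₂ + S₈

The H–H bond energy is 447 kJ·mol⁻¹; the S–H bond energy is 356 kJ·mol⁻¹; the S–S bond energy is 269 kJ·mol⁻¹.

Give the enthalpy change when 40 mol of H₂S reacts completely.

ΔH = −160 kJ

Bonds broken (reactants):
  S–H: 16 × 356 = 5696
  Σ(broken) = 5696 kJ
Bonds formed (products):
  H–H: 8 × 447 = 3576
  S–S: 8 × 269 = 2152
  Σ(formed) = 5728 kJ
ΔH = Σ(broken) − Σ(formed) = 5696 − 5728 = −32 kJ
For 5× the reaction as written: 5 × (−32) = −160 kJ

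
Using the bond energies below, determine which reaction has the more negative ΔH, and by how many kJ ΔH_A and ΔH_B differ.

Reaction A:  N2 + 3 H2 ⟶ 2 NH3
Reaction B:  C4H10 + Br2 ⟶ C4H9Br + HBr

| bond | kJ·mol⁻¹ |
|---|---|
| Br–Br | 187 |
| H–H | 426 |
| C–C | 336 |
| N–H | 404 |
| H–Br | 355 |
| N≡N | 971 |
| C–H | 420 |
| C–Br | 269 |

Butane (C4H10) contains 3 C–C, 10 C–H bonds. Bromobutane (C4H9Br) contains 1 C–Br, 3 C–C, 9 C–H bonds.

Reaction A:
  Bonds broken (reactants):
    H–H: 3 × 426 = 1278
    N≡N: 1 × 971 = 971
    Σ(broken) = 2249 kJ
  Bonds formed (products):
    N–H: 6 × 404 = 2424
    Σ(formed) = 2424 kJ
  ΔH_A = 2249 − 2424 = −175 kJ
Reaction B:
  Bonds broken (reactants):
    Br–Br: 1 × 187 = 187
    C–C: 3 × 336 = 1008
    C–H: 10 × 420 = 4200
    Σ(broken) = 5395 kJ
  Bonds formed (products):
    C–Br: 1 × 269 = 269
    C–C: 3 × 336 = 1008
    C–H: 9 × 420 = 3780
    H–Br: 1 × 355 = 355
    Σ(formed) = 5412 kJ
  ΔH_B = 5395 − 5412 = −17 kJ
ΔH_A − ΔH_B = −158 kJ, so reaction A has the more negative ΔH; |ΔH_A − ΔH_B| = 158 kJ.

Reaction A, by 158 kJ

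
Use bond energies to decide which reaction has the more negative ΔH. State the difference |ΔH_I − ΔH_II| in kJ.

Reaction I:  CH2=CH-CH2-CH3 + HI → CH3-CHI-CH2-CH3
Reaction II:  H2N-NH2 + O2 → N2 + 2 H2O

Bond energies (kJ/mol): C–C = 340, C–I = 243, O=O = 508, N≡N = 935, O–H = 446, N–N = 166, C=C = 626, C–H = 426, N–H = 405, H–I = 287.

Reaction I:
  Bonds broken (reactants):
    C–C: 2 × 340 = 680
    C–H: 8 × 426 = 3408
    C=C: 1 × 626 = 626
    H–I: 1 × 287 = 287
    Σ(broken) = 5001 kJ
  Bonds formed (products):
    C–C: 3 × 340 = 1020
    C–H: 9 × 426 = 3834
    C–I: 1 × 243 = 243
    Σ(formed) = 5097 kJ
  ΔH_I = 5001 − 5097 = −96 kJ
Reaction II:
  Bonds broken (reactants):
    N–H: 4 × 405 = 1620
    N–N: 1 × 166 = 166
    O=O: 1 × 508 = 508
    Σ(broken) = 2294 kJ
  Bonds formed (products):
    N≡N: 1 × 935 = 935
    O–H: 4 × 446 = 1784
    Σ(formed) = 2719 kJ
  ΔH_II = 2294 − 2719 = −425 kJ
ΔH_I − ΔH_II = +329 kJ, so reaction II has the more negative ΔH; |ΔH_I − ΔH_II| = 329 kJ.

Reaction II, by 329 kJ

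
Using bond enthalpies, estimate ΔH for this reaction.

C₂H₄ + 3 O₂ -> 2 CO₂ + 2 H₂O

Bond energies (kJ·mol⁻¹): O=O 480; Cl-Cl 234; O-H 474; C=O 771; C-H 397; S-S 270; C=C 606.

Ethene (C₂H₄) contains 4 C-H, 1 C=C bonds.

Bonds broken (reactants):
  C-H: 4 × 397 = 1588
  C=C: 1 × 606 = 606
  O=O: 3 × 480 = 1440
  Σ(broken) = 3634 kJ
Bonds formed (products):
  C=O: 4 × 771 = 3084
  O-H: 4 × 474 = 1896
  Σ(formed) = 4980 kJ
ΔH = Σ(broken) − Σ(formed) = 3634 − 4980 = −1346 kJ

ΔH ≈ −1346 kJ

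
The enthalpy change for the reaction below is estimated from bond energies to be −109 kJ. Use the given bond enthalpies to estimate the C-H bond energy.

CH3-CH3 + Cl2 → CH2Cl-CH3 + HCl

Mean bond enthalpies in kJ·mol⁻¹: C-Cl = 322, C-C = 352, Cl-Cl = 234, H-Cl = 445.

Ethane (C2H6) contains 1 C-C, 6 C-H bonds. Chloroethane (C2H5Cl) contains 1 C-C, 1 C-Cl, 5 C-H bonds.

D(C-H) ≈ 424 kJ/mol

Let D be the C-H bond energy.
Σ(broken) = 1×352 + 6×D + 1×234 = 586 + 6D
Σ(formed) = 1×352 + 1×322 + 5×D + 1×445 = 1119 + 5D
ΔH = Σ(broken) − Σ(formed) = (586 + 6D) − (1119 + 5D) = −533 + D
Setting this equal to −109 kJ gives D = 424 kJ/mol.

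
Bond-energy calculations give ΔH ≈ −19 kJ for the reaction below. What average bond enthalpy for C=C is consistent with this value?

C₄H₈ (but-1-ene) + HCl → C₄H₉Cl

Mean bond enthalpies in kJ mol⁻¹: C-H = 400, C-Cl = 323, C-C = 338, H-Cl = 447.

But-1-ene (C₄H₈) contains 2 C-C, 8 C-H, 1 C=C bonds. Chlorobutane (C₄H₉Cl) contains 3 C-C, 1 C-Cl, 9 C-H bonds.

Let D be the C=C bond energy.
Σ(broken) = 2×338 + 8×400 + 1×D + 1×447 = 4323 + D
Σ(formed) = 3×338 + 1×323 + 9×400 = 4937
ΔH = Σ(broken) − Σ(formed) = (4323 + D) − (4937) = −614 + D
Setting this equal to −19 kJ gives D = 595 kJ/mol.

D(C=C) ≈ 595 kJ/mol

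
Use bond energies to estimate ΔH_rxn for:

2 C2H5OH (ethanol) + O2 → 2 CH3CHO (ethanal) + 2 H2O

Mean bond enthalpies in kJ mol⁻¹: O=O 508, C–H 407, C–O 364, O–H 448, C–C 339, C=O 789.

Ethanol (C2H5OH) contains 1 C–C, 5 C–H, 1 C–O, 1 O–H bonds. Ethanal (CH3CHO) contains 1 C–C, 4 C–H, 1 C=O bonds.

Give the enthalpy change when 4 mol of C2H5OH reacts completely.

Bonds broken (reactants):
  C–C: 2 × 339 = 678
  C–H: 10 × 407 = 4070
  C–O: 2 × 364 = 728
  O–H: 2 × 448 = 896
  O=O: 1 × 508 = 508
  Σ(broken) = 6880 kJ
Bonds formed (products):
  C–C: 2 × 339 = 678
  C–H: 8 × 407 = 3256
  C=O: 2 × 789 = 1578
  O–H: 4 × 448 = 1792
  Σ(formed) = 7304 kJ
ΔH = Σ(broken) − Σ(formed) = 6880 − 7304 = −424 kJ
For 2× the reaction as written: 2 × (−424) = −848 kJ

ΔH = −848 kJ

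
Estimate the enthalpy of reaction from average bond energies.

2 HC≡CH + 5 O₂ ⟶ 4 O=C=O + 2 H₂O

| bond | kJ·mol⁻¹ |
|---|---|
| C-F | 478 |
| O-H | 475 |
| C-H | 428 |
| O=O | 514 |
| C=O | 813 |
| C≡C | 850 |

Bonds broken (reactants):
  C≡C: 2 × 850 = 1700
  C-H: 4 × 428 = 1712
  O=O: 5 × 514 = 2570
  Σ(broken) = 5982 kJ
Bonds formed (products):
  C=O: 8 × 813 = 6504
  O-H: 4 × 475 = 1900
  Σ(formed) = 8404 kJ
ΔH = Σ(broken) − Σ(formed) = 5982 − 8404 = −2422 kJ

ΔH ≈ −2422 kJ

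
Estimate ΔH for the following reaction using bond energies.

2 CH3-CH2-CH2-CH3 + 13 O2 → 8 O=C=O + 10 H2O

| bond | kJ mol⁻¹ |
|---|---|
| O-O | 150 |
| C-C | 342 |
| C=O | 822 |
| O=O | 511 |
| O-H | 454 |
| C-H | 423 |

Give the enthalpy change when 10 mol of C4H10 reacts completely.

ΔH = −25385 kJ

Bonds broken (reactants):
  C-C: 6 × 342 = 2052
  C-H: 20 × 423 = 8460
  O=O: 13 × 511 = 6643
  Σ(broken) = 17155 kJ
Bonds formed (products):
  C=O: 16 × 822 = 13152
  O-H: 20 × 454 = 9080
  Σ(formed) = 22232 kJ
ΔH = Σ(broken) − Σ(formed) = 17155 − 22232 = −5077 kJ
For 5× the reaction as written: 5 × (−5077) = −25385 kJ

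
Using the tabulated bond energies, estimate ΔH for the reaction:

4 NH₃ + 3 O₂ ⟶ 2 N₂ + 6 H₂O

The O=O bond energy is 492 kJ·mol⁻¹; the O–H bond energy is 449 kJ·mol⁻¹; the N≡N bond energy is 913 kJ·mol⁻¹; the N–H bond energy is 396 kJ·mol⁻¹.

ΔH ≈ −986 kJ

Bonds broken (reactants):
  N–H: 12 × 396 = 4752
  O=O: 3 × 492 = 1476
  Σ(broken) = 6228 kJ
Bonds formed (products):
  N≡N: 2 × 913 = 1826
  O–H: 12 × 449 = 5388
  Σ(formed) = 7214 kJ
ΔH = Σ(broken) − Σ(formed) = 6228 − 7214 = −986 kJ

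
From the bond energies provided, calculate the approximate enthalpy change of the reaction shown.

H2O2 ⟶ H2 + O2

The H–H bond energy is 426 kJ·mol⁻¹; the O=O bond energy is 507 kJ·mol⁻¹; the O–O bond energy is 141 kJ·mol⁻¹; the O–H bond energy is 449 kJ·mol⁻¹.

ΔH ≈ +106 kJ

Bonds broken (reactants):
  O–H: 2 × 449 = 898
  O–O: 1 × 141 = 141
  Σ(broken) = 1039 kJ
Bonds formed (products):
  H–H: 1 × 426 = 426
  O=O: 1 × 507 = 507
  Σ(formed) = 933 kJ
ΔH = Σ(broken) − Σ(formed) = 1039 − 933 = +106 kJ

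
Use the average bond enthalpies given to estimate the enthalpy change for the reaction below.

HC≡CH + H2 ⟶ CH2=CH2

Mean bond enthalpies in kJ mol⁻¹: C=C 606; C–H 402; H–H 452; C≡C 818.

Bonds broken (reactants):
  C≡C: 1 × 818 = 818
  C–H: 2 × 402 = 804
  H–H: 1 × 452 = 452
  Σ(broken) = 2074 kJ
Bonds formed (products):
  C–H: 4 × 402 = 1608
  C=C: 1 × 606 = 606
  Σ(formed) = 2214 kJ
ΔH = Σ(broken) − Σ(formed) = 2074 − 2214 = −140 kJ

ΔH ≈ −140 kJ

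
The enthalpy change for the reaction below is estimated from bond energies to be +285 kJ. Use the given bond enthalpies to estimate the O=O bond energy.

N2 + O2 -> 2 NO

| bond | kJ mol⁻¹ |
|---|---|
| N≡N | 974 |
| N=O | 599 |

D(O=O) ≈ 509 kJ/mol

Let D be the O=O bond energy.
Σ(broken) = 1×974 + 1×D = 974 + D
Σ(formed) = 2×599 = 1198
ΔH = Σ(broken) − Σ(formed) = (974 + D) − (1198) = −224 + D
Setting this equal to +285 kJ gives D = 509 kJ/mol.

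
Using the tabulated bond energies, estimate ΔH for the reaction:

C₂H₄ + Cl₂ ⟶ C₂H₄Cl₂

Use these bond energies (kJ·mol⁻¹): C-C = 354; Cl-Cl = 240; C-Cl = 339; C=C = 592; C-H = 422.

ΔH ≈ −200 kJ

Bonds broken (reactants):
  C-H: 4 × 422 = 1688
  C=C: 1 × 592 = 592
  Cl-Cl: 1 × 240 = 240
  Σ(broken) = 2520 kJ
Bonds formed (products):
  C-C: 1 × 354 = 354
  C-Cl: 2 × 339 = 678
  C-H: 4 × 422 = 1688
  Σ(formed) = 2720 kJ
ΔH = Σ(broken) − Σ(formed) = 2520 − 2720 = −200 kJ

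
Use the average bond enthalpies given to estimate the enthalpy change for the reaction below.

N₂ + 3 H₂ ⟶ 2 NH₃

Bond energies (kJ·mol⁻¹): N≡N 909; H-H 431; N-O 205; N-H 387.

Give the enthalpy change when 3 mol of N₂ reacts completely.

ΔH = −360 kJ

Bonds broken (reactants):
  H-H: 3 × 431 = 1293
  N≡N: 1 × 909 = 909
  Σ(broken) = 2202 kJ
Bonds formed (products):
  N-H: 6 × 387 = 2322
  Σ(formed) = 2322 kJ
ΔH = Σ(broken) − Σ(formed) = 2202 − 2322 = −120 kJ
For 3× the reaction as written: 3 × (−120) = −360 kJ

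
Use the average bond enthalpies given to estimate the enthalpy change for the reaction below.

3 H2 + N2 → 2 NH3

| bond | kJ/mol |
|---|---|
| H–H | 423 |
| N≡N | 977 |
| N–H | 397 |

ΔH ≈ −136 kJ

Bonds broken (reactants):
  H–H: 3 × 423 = 1269
  N≡N: 1 × 977 = 977
  Σ(broken) = 2246 kJ
Bonds formed (products):
  N–H: 6 × 397 = 2382
  Σ(formed) = 2382 kJ
ΔH = Σ(broken) − Σ(formed) = 2246 − 2382 = −136 kJ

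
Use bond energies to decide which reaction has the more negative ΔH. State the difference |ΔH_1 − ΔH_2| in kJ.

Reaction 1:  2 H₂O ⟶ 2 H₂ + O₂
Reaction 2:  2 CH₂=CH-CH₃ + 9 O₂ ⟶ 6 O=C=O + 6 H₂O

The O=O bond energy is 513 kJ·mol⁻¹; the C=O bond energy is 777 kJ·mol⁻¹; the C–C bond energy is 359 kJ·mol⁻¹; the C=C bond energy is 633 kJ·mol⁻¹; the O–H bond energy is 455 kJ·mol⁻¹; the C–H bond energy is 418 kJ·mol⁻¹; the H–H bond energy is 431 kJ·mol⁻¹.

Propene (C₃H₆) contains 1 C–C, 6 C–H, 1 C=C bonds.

Reaction 2, by 3612 kJ

Reaction 1:
  Bonds broken (reactants):
    O–H: 4 × 455 = 1820
    Σ(broken) = 1820 kJ
  Bonds formed (products):
    H–H: 2 × 431 = 862
    O=O: 1 × 513 = 513
    Σ(formed) = 1375 kJ
  ΔH_1 = 1820 − 1375 = +445 kJ
Reaction 2:
  Bonds broken (reactants):
    C–C: 2 × 359 = 718
    C–H: 12 × 418 = 5016
    C=C: 2 × 633 = 1266
    O=O: 9 × 513 = 4617
    Σ(broken) = 11617 kJ
  Bonds formed (products):
    C=O: 12 × 777 = 9324
    O–H: 12 × 455 = 5460
    Σ(formed) = 14784 kJ
  ΔH_2 = 11617 − 14784 = −3167 kJ
ΔH_1 − ΔH_2 = +3612 kJ, so reaction 2 has the more negative ΔH; |ΔH_1 − ΔH_2| = 3612 kJ.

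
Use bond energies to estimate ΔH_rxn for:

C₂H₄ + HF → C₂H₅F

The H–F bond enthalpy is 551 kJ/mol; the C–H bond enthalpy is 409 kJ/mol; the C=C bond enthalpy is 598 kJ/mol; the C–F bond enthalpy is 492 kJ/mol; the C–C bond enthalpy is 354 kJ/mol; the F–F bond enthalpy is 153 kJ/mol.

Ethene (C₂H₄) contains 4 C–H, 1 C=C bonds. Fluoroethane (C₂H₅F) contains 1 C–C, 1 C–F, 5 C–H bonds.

ΔH ≈ −106 kJ

Bonds broken (reactants):
  C–H: 4 × 409 = 1636
  C=C: 1 × 598 = 598
  H–F: 1 × 551 = 551
  Σ(broken) = 2785 kJ
Bonds formed (products):
  C–C: 1 × 354 = 354
  C–F: 1 × 492 = 492
  C–H: 5 × 409 = 2045
  Σ(formed) = 2891 kJ
ΔH = Σ(broken) − Σ(formed) = 2785 − 2891 = −106 kJ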